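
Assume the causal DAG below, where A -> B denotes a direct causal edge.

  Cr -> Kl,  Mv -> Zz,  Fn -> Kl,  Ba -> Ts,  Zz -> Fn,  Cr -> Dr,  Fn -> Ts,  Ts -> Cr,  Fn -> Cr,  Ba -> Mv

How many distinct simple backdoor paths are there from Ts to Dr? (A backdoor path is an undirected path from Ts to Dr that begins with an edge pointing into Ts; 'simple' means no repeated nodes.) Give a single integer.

A backdoor path from Ts to Dr is any simple undirected path whose first edge points into Ts (i.e. leaves Ts via a parent).
Parents of Ts: {Ba, Fn}.
Enumerating:
  P1: Ts <- Ba -> Mv -> Zz -> Fn -> Cr -> Dr
  P2: Ts <- Ba -> Mv -> Zz -> Fn -> Kl <- Cr -> Dr
  P3: Ts <- Fn -> Cr -> Dr
  P4: Ts <- Fn -> Kl <- Cr -> Dr
That exhausts the simple backdoor paths. Count: 4.

4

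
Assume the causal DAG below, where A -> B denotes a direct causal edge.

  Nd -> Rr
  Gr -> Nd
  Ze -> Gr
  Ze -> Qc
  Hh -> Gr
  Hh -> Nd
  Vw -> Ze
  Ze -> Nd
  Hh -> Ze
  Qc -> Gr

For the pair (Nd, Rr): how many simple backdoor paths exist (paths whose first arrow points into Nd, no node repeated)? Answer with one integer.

0

A backdoor path from Nd to Rr is any simple undirected path whose first edge points into Nd (i.e. leaves Nd via a parent).
Parents of Nd: {Gr, Hh, Ze}.
No simple path from any parent of Nd reaches Rr without revisiting Nd, so there are no backdoor paths.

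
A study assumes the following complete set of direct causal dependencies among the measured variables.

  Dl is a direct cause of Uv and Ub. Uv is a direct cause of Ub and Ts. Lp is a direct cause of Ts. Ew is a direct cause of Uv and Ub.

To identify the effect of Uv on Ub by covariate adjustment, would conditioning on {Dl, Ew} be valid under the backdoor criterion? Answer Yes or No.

Backdoor paths from Uv to Ub (paths whose first edge points into Uv):
  P1: Uv <- Ew -> Ub
  P2: Uv <- Dl -> Ub
Condition 1 (no descendant of Uv in the set): holds — descendants of Uv are {Ts, Ub}; none are in {Dl, Ew}.
Condition 2 (every backdoor path blocked by {Dl, Ew}):
  P1: blocked at fork node Ew ∈ conditioning set.
  P2: blocked at fork node Dl ∈ conditioning set.
{Dl, Ew} satisfies the backdoor criterion.

Yes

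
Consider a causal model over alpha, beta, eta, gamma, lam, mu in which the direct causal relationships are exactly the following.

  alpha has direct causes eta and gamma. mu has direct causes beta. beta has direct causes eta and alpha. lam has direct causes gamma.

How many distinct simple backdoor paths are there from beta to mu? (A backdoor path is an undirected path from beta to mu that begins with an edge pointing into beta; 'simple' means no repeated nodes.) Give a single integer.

A backdoor path from beta to mu is any simple undirected path whose first edge points into beta (i.e. leaves beta via a parent).
Parents of beta: {alpha, eta}.
No simple path from any parent of beta reaches mu without revisiting beta, so there are no backdoor paths.

0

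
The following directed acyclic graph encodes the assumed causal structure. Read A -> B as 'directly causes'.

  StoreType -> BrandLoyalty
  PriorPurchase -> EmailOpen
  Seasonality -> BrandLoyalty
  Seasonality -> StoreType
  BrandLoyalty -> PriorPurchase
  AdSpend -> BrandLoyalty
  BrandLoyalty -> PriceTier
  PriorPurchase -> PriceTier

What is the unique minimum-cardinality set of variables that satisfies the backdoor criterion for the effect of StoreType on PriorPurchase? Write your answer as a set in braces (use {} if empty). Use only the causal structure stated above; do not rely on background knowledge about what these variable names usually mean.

Variables eligible for adjustment (non-descendants of StoreType, excluding StoreType and PriorPurchase): {AdSpend, Seasonality}.
Backdoor paths from StoreType to PriorPurchase:
  P1: StoreType <- Seasonality -> BrandLoyalty -> PriorPurchase
  P2: StoreType <- Seasonality -> BrandLoyalty -> PriceTier <- PriorPurchase
The empty set is not sufficient: P1 (StoreType <- Seasonality -> BrandLoyalty -> PriorPurchase) has no collider blocking it and no conditioned non-collider, so it is open.
Try {Seasonality}:
  P1: blocked at fork node Seasonality ∈ conditioning set.
  P2: blocked at fork node Seasonality ∈ conditioning set.
{Seasonality} contains no descendant of StoreType and blocks every backdoor path.
No other singleton works — e.g. {AdSpend} leaves P1 open — so {Seasonality} is the unique smallest valid adjustment set.

{Seasonality}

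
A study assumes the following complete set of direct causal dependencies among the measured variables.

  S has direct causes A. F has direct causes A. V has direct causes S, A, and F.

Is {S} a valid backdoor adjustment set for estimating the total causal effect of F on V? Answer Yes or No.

Backdoor paths from F to V (paths whose first edge points into F):
  P1: F <- A -> S -> V
  P2: F <- A -> V
Condition 1 (no descendant of F in the set): holds — descendants of F are {V}; none are in {S}.
Condition 2 (every backdoor path blocked by {S}):
  P1: blocked at chain node S ∈ conditioning set.
  P2: open — no interior node is in the conditioning set.
{S} does not satisfy the backdoor criterion.

No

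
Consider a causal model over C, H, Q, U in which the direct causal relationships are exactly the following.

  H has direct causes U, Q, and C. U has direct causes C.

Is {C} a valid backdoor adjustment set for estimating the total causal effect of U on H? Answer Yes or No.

Backdoor paths from U to H (paths whose first edge points into U):
  P1: U <- C -> H
Condition 1 (no descendant of U in the set): holds — descendants of U are {H}; none are in {C}.
Condition 2 (every backdoor path blocked by {C}):
  P1: blocked at fork node C ∈ conditioning set.
{C} satisfies the backdoor criterion.

Yes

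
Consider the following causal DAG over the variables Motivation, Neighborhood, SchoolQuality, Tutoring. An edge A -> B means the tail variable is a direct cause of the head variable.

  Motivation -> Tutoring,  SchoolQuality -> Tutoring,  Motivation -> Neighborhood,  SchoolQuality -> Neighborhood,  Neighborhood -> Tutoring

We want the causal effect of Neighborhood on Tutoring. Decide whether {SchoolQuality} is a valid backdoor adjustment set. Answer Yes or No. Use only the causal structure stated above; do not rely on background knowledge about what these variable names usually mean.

No

Backdoor paths from Neighborhood to Tutoring (paths whose first edge points into Neighborhood):
  P1: Neighborhood <- Motivation -> Tutoring
  P2: Neighborhood <- SchoolQuality -> Tutoring
Condition 1 (no descendant of Neighborhood in the set): holds — descendants of Neighborhood are {Tutoring}; none are in {SchoolQuality}.
Condition 2 (every backdoor path blocked by {SchoolQuality}):
  P1: open — no interior node is in the conditioning set.
  P2: blocked at fork node SchoolQuality ∈ conditioning set.
{SchoolQuality} does not satisfy the backdoor criterion.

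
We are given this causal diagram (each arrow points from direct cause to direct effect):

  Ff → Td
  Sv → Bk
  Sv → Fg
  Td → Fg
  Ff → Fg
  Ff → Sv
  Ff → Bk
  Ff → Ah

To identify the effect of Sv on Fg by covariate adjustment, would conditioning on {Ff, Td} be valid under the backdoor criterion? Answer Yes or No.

Yes

Backdoor paths from Sv to Fg (paths whose first edge points into Sv):
  P1: Sv <- Ff -> Td -> Fg
  P2: Sv <- Ff -> Fg
Condition 1 (no descendant of Sv in the set): holds — descendants of Sv are {Bk, Fg}; none are in {Ff, Td}.
Condition 2 (every backdoor path blocked by {Ff, Td}):
  P1: blocked at fork node Ff ∈ conditioning set.
  P2: blocked at fork node Ff ∈ conditioning set.
{Ff, Td} satisfies the backdoor criterion.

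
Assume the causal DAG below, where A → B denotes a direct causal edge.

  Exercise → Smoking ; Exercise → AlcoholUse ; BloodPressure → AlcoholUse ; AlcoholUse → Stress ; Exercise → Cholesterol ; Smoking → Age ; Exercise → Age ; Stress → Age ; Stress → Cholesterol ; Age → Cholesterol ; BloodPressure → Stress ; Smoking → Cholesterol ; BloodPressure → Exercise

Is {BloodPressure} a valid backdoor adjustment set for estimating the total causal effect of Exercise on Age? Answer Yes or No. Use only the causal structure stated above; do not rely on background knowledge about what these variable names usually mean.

Backdoor paths from Exercise to Age (paths whose first edge points into Exercise):
  P1: Exercise <- BloodPressure -> AlcoholUse -> Stress -> Age
  P2: Exercise <- BloodPressure -> AlcoholUse -> Stress -> Cholesterol <- Smoking -> Age
  P3: Exercise <- BloodPressure -> AlcoholUse -> Stress -> Cholesterol <- Age
  P4: Exercise <- BloodPressure -> Stress -> Age
  P5: Exercise <- BloodPressure -> Stress -> Cholesterol <- Smoking -> Age
  P6: Exercise <- BloodPressure -> Stress -> Cholesterol <- Age
Condition 1 (no descendant of Exercise in the set): holds — descendants of Exercise are {Age, AlcoholUse, Cholesterol, Smoking, Stress}; none are in {BloodPressure}.
Condition 2 (every backdoor path blocked by {BloodPressure}):
  P1: blocked at fork node BloodPressure ∈ conditioning set.
  P2: blocked at fork node BloodPressure ∈ conditioning set.
  P3: blocked at fork node BloodPressure ∈ conditioning set.
  P4: blocked at fork node BloodPressure ∈ conditioning set.
  P5: blocked at fork node BloodPressure ∈ conditioning set.
  P6: blocked at fork node BloodPressure ∈ conditioning set.
{BloodPressure} satisfies the backdoor criterion.

Yes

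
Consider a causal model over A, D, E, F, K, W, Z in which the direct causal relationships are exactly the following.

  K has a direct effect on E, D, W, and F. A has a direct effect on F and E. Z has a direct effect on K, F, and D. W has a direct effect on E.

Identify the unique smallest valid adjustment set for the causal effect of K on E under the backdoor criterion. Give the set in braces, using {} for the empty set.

{}

Variables eligible for adjustment (non-descendants of K, excluding K and E): {A, Z}.
Backdoor paths from K to E:
  P1: K <- Z -> F <- A -> E
Each backdoor path contains an unconditioned collider, so every path is already blocked with the empty conditioning set:
  P1: blocked at collider F (neither it nor any descendant is in the conditioning set).
The empty set is therefore the unique smallest valid set.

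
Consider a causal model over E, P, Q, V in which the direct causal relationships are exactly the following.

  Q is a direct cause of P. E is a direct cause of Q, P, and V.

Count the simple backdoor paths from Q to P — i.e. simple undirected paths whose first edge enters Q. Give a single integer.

A backdoor path from Q to P is any simple undirected path whose first edge points into Q (i.e. leaves Q via a parent).
Parents of Q: {E}.
Enumerating:
  P1: Q <- E -> P
That exhausts the simple backdoor paths. Count: 1.

1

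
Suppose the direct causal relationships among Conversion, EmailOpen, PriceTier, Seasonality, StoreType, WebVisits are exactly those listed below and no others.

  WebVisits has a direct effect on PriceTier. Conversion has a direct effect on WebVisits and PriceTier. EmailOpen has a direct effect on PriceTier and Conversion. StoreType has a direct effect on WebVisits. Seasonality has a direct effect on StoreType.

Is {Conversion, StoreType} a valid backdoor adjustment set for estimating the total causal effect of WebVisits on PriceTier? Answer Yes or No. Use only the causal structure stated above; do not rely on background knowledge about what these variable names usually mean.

Yes

Backdoor paths from WebVisits to PriceTier (paths whose first edge points into WebVisits):
  P1: WebVisits <- Conversion <- EmailOpen -> PriceTier
  P2: WebVisits <- Conversion -> PriceTier
Condition 1 (no descendant of WebVisits in the set): holds — descendants of WebVisits are {PriceTier}; none are in {Conversion, StoreType}.
Condition 2 (every backdoor path blocked by {Conversion, StoreType}):
  P1: blocked at chain node Conversion ∈ conditioning set.
  P2: blocked at fork node Conversion ∈ conditioning set.
{Conversion, StoreType} satisfies the backdoor criterion.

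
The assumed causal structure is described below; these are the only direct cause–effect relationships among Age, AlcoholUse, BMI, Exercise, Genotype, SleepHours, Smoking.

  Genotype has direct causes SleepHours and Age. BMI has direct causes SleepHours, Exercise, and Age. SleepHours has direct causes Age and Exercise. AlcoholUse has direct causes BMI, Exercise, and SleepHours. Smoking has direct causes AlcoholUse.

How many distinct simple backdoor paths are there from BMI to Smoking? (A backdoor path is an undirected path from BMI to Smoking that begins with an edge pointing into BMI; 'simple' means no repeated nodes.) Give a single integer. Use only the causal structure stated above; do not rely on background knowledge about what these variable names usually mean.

8

A backdoor path from BMI to Smoking is any simple undirected path whose first edge points into BMI (i.e. leaves BMI via a parent).
Parents of BMI: {Age, Exercise, SleepHours}.
Enumerating:
  P1: BMI <- Exercise -> SleepHours -> AlcoholUse -> Smoking
  P2: BMI <- Exercise -> AlcoholUse -> Smoking
  P3: BMI <- Age -> SleepHours <- Exercise -> AlcoholUse -> Smoking
  P4: BMI <- Age -> SleepHours -> AlcoholUse -> Smoking
  P5: BMI <- Age -> Genotype <- SleepHours <- Exercise -> AlcoholUse -> Smoking
  P6: BMI <- Age -> Genotype <- SleepHours -> AlcoholUse -> Smoking
  P7: BMI <- SleepHours <- Exercise -> AlcoholUse -> Smoking
  P8: BMI <- SleepHours -> AlcoholUse -> Smoking
That exhausts the simple backdoor paths. Count: 8.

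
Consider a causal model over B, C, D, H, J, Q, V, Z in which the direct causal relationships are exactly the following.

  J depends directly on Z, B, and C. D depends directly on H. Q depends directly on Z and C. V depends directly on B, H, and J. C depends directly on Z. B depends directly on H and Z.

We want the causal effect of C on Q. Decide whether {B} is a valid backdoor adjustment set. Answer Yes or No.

No

Backdoor paths from C to Q (paths whose first edge points into C):
  P1: C <- Z -> Q
Condition 1 (no descendant of C in the set): holds — descendants of C are {J, Q, V}; none are in {B}.
Condition 2 (every backdoor path blocked by {B}):
  P1: open — no interior node is in the conditioning set.
{B} does not satisfy the backdoor criterion.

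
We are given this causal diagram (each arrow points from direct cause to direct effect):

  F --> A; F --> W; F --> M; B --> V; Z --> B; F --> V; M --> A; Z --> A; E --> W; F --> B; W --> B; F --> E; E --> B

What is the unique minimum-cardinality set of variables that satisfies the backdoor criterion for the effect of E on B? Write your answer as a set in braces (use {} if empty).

{F}

Variables eligible for adjustment (non-descendants of E, excluding E and B): {A, F, M, Z}.
Backdoor paths from E to B:
  P1: E <- F -> M -> A <- Z -> B
  P2: E <- F -> W -> B
  P3: E <- F -> B
  P4: E <- F -> V <- B
  P5: E <- F -> A <- Z -> B
The empty set is not sufficient: P2 (E <- F -> W -> B) has no collider blocking it and no conditioned non-collider, so it is open.
Try {F}:
  P1: blocked at fork node F ∈ conditioning set.
  P2: blocked at fork node F ∈ conditioning set.
  P3: blocked at fork node F ∈ conditioning set.
  P4: blocked at fork node F ∈ conditioning set.
  P5: blocked at fork node F ∈ conditioning set.
{F} contains no descendant of E and blocks every backdoor path.
No other singleton works — e.g. {Z} leaves P2 open — so {F} is the unique smallest valid adjustment set.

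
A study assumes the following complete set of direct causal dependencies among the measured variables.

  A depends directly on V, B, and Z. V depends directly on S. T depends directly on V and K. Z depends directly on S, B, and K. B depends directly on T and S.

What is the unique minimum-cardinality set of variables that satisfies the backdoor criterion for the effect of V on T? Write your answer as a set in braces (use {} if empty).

Variables eligible for adjustment (non-descendants of V, excluding V and T): {K, S}.
Backdoor paths from V to T:
  P1: V <- S -> B <- T
  P2: V <- S -> B -> Z <- K -> T
  P3: V <- S -> B -> A <- Z <- K -> T
  P4: V <- S -> Z <- K -> T
  P5: V <- S -> Z <- B <- T
  P6: V <- S -> Z -> A <- B <- T
Each backdoor path contains an unconditioned collider, so every path is already blocked with the empty conditioning set:
  P1: blocked at collider B (neither it nor any descendant is in the conditioning set).
  P2: blocked at collider Z (neither it nor any descendant is in the conditioning set).
  P3: blocked at collider A (neither it nor any descendant is in the conditioning set).
  P4: blocked at collider Z (neither it nor any descendant is in the conditioning set).
  P5: blocked at collider Z (neither it nor any descendant is in the conditioning set).
  P6: blocked at collider A (neither it nor any descendant is in the conditioning set).
The empty set is therefore the unique smallest valid set.

{}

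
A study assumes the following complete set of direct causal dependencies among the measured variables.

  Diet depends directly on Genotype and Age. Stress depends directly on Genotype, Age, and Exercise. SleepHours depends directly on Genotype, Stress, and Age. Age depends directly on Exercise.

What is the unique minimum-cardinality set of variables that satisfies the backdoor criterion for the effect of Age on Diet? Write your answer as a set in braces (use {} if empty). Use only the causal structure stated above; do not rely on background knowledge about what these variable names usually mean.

Variables eligible for adjustment (non-descendants of Age, excluding Age and Diet): {Exercise, Genotype}.
Backdoor paths from Age to Diet:
  P1: Age <- Exercise -> Stress <- Genotype -> Diet
  P2: Age <- Exercise -> Stress -> SleepHours <- Genotype -> Diet
Each backdoor path contains an unconditioned collider, so every path is already blocked with the empty conditioning set:
  P1: blocked at collider Stress (neither it nor any descendant is in the conditioning set).
  P2: blocked at collider SleepHours (neither it nor any descendant is in the conditioning set).
The empty set is therefore the unique smallest valid set.

{}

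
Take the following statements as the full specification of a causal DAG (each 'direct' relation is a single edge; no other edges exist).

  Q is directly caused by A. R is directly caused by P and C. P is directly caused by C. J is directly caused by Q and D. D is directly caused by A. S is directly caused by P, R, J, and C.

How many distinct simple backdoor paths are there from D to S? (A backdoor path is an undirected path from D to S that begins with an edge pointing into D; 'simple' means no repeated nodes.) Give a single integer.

A backdoor path from D to S is any simple undirected path whose first edge points into D (i.e. leaves D via a parent).
Parents of D: {A}.
Enumerating:
  P1: D <- A -> Q -> J -> S
That exhausts the simple backdoor paths. Count: 1.

1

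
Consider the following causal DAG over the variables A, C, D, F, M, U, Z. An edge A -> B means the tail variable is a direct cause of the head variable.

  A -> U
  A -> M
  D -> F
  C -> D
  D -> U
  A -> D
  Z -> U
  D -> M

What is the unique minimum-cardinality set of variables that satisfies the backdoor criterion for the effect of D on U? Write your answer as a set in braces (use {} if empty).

Variables eligible for adjustment (non-descendants of D, excluding D and U): {A, C, Z}.
Backdoor paths from D to U:
  P1: D <- A -> U
The empty set is not sufficient: P1 (D <- A -> U) has no collider blocking it and no conditioned non-collider, so it is open.
Try {A}:
  P1: blocked at fork node A ∈ conditioning set.
{A} contains no descendant of D and blocks every backdoor path.
No other singleton works — e.g. {C} leaves P1 open — so {A} is the unique smallest valid adjustment set.

{A}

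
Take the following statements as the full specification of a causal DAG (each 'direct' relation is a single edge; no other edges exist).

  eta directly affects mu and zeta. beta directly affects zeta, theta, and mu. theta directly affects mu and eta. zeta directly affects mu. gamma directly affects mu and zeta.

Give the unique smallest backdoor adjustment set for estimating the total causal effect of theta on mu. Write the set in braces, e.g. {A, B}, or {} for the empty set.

{beta}

Variables eligible for adjustment (non-descendants of theta, excluding theta and mu): {beta, gamma}.
Backdoor paths from theta to mu:
  P1: theta <- beta -> zeta <- gamma -> mu
  P2: theta <- beta -> zeta <- eta -> mu
  P3: theta <- beta -> zeta -> mu
  P4: theta <- beta -> mu
The empty set is not sufficient: P3 (theta <- beta -> zeta -> mu) has no collider blocking it and no conditioned non-collider, so it is open.
Try {beta}:
  P1: blocked at fork node beta ∈ conditioning set.
  P2: blocked at fork node beta ∈ conditioning set.
  P3: blocked at fork node beta ∈ conditioning set.
  P4: blocked at fork node beta ∈ conditioning set.
{beta} contains no descendant of theta and blocks every backdoor path.
No other singleton works — e.g. {gamma} leaves P3 open — so {beta} is the unique smallest valid adjustment set.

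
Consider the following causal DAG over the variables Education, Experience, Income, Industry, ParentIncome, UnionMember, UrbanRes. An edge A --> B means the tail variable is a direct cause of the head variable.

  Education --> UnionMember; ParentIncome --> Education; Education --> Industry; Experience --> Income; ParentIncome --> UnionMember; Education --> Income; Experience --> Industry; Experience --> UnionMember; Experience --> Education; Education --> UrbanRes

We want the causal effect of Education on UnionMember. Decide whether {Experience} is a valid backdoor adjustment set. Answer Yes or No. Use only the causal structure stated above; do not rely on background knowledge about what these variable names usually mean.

Backdoor paths from Education to UnionMember (paths whose first edge points into Education):
  P1: Education <- ParentIncome -> UnionMember
  P2: Education <- Experience -> UnionMember
Condition 1 (no descendant of Education in the set): holds — descendants of Education are {Income, Industry, UnionMember, UrbanRes}; none are in {Experience}.
Condition 2 (every backdoor path blocked by {Experience}):
  P1: open — no interior node is in the conditioning set.
  P2: blocked at fork node Experience ∈ conditioning set.
{Experience} does not satisfy the backdoor criterion.

No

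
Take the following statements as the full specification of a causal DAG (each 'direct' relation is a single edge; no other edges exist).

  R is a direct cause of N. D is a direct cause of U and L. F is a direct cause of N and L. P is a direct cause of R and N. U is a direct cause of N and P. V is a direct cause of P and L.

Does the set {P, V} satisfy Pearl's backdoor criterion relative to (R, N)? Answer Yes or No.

Backdoor paths from R to N (paths whose first edge points into R):
  P1: R <- P <- U <- D -> L <- F -> N
  P2: R <- P <- U -> N
  P3: R <- P <- V -> L <- F -> N
  P4: R <- P <- V -> L <- D -> U -> N
  P5: R <- P -> N
Condition 1 (no descendant of R in the set): holds — descendants of R are {N}; none are in {P, V}.
Condition 2 (every backdoor path blocked by {P, V}):
  P1: blocked at chain node P ∈ conditioning set.
  P2: blocked at chain node P ∈ conditioning set.
  P3: blocked at chain node P ∈ conditioning set.
  P4: blocked at chain node P ∈ conditioning set.
  P5: blocked at fork node P ∈ conditioning set.
{P, V} satisfies the backdoor criterion.

Yes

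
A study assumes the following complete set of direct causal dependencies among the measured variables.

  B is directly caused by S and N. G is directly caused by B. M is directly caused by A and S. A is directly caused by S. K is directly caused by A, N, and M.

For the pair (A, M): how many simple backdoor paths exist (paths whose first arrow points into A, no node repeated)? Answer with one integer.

A backdoor path from A to M is any simple undirected path whose first edge points into A (i.e. leaves A via a parent).
Parents of A: {S}.
Enumerating:
  P1: A <- S -> M
  P2: A <- S -> B <- N -> K <- M
That exhausts the simple backdoor paths. Count: 2.

2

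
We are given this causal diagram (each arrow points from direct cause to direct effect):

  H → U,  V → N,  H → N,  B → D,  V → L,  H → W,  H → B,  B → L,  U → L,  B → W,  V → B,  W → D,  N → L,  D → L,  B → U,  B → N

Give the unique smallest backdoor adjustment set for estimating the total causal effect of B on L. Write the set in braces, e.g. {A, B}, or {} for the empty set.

{H, V}

Variables eligible for adjustment (non-descendants of B, excluding B and L): {H, V}.
Backdoor paths from B to L:
  P1: B <- H -> U -> L
  P2: B <- H -> W -> D -> L
  P3: B <- H -> N <- V -> L
  P4: B <- H -> N -> L
  P5: B <- V -> N <- H -> U -> L
  P6: B <- V -> N <- H -> W -> D -> L
  P7: B <- V -> N -> L
  P8: B <- V -> L
The empty set is not sufficient: P1 (B <- H -> U -> L) has no collider blocking it and no conditioned non-collider, so it is open.
Try {H, V}:
  P1: blocked at fork node H ∈ conditioning set.
  P2: blocked at fork node H ∈ conditioning set.
  P3: blocked at fork node H ∈ conditioning set.
  P4: blocked at fork node H ∈ conditioning set.
  P5: blocked at fork node V ∈ conditioning set.
  P6: blocked at fork node V ∈ conditioning set.
  P7: blocked at fork node V ∈ conditioning set.
  P8: blocked at fork node V ∈ conditioning set.
{H, V} contains no descendant of B and blocks every backdoor path.
Every element of {H, V} is needed (dropping H leaves P1 open; dropping V leaves P7 open), so no proper subset is valid.
Among all size-2 subsets of the eligible variables, only {H, V} blocks every backdoor path, so it is the unique smallest valid adjustment set.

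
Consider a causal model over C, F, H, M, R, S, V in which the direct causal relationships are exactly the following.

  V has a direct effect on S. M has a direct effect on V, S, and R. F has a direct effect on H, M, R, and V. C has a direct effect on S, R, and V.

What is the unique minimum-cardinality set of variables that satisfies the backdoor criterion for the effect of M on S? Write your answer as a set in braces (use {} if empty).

{F}

Variables eligible for adjustment (non-descendants of M, excluding M and S): {C, F, H}.
Backdoor paths from M to S:
  P1: M <- F -> V <- C -> S
  P2: M <- F -> V -> S
  P3: M <- F -> R <- C -> V -> S
  P4: M <- F -> R <- C -> S
The empty set is not sufficient: P2 (M <- F -> V -> S) has no collider blocking it and no conditioned non-collider, so it is open.
Try {F}:
  P1: blocked at fork node F ∈ conditioning set.
  P2: blocked at fork node F ∈ conditioning set.
  P3: blocked at fork node F ∈ conditioning set.
  P4: blocked at fork node F ∈ conditioning set.
{F} contains no descendant of M and blocks every backdoor path.
No other singleton works — e.g. {C} leaves P2 open — so {F} is the unique smallest valid adjustment set.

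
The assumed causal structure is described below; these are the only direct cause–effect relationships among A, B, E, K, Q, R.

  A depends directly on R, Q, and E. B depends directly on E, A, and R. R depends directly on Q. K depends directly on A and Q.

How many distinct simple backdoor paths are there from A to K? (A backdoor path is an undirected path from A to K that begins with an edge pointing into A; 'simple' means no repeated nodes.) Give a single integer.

A backdoor path from A to K is any simple undirected path whose first edge points into A (i.e. leaves A via a parent).
Parents of A: {E, Q, R}.
Enumerating:
  P1: A <- Q -> K
  P2: A <- R <- Q -> K
  P3: A <- E -> B <- R <- Q -> K
That exhausts the simple backdoor paths. Count: 3.

3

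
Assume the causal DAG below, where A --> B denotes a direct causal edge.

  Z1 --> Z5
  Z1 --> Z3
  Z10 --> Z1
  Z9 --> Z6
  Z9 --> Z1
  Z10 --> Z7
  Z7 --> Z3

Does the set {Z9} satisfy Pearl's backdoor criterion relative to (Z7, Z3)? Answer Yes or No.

No

Backdoor paths from Z7 to Z3 (paths whose first edge points into Z7):
  P1: Z7 <- Z10 -> Z1 -> Z3
Condition 1 (no descendant of Z7 in the set): holds — descendants of Z7 are {Z3}; none are in {Z9}.
Condition 2 (every backdoor path blocked by {Z9}):
  P1: open — no interior node is in the conditioning set.
{Z9} does not satisfy the backdoor criterion.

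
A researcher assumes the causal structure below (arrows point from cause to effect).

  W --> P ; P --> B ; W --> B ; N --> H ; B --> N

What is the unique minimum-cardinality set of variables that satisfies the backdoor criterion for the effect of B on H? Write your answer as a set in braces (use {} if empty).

Variables eligible for adjustment (non-descendants of B, excluding B and H): {P, W}.
Backdoor paths from B to H:
  (none)
With no backdoor paths the empty set already satisfies the criterion, and it is trivially minimal.

{}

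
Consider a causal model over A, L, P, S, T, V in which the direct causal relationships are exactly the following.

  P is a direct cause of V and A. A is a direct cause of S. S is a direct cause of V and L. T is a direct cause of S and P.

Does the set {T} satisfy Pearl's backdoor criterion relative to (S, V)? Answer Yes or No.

No

Backdoor paths from S to V (paths whose first edge points into S):
  P1: S <- T -> P -> V
  P2: S <- A <- P -> V
Condition 1 (no descendant of S in the set): holds — descendants of S are {L, V}; none are in {T}.
Condition 2 (every backdoor path blocked by {T}):
  P1: blocked at fork node T ∈ conditioning set.
  P2: open — no interior node is in the conditioning set.
{T} does not satisfy the backdoor criterion.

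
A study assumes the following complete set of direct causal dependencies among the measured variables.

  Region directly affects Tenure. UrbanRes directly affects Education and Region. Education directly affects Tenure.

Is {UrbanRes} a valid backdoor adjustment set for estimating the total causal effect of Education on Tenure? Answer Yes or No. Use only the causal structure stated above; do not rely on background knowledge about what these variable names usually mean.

Yes

Backdoor paths from Education to Tenure (paths whose first edge points into Education):
  P1: Education <- UrbanRes -> Region -> Tenure
Condition 1 (no descendant of Education in the set): holds — descendants of Education are {Tenure}; none are in {UrbanRes}.
Condition 2 (every backdoor path blocked by {UrbanRes}):
  P1: blocked at fork node UrbanRes ∈ conditioning set.
{UrbanRes} satisfies the backdoor criterion.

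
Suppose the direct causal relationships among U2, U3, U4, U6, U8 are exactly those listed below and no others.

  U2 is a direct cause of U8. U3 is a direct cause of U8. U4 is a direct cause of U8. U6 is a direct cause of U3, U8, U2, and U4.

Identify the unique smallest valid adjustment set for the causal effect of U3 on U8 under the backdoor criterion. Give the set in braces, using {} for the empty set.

Variables eligible for adjustment (non-descendants of U3, excluding U3 and U8): {U2, U4, U6}.
Backdoor paths from U3 to U8:
  P1: U3 <- U6 -> U2 -> U8
  P2: U3 <- U6 -> U4 -> U8
  P3: U3 <- U6 -> U8
The empty set is not sufficient: P1 (U3 <- U6 -> U2 -> U8) has no collider blocking it and no conditioned non-collider, so it is open.
Try {U6}:
  P1: blocked at fork node U6 ∈ conditioning set.
  P2: blocked at fork node U6 ∈ conditioning set.
  P3: blocked at fork node U6 ∈ conditioning set.
{U6} contains no descendant of U3 and blocks every backdoor path.
No other singleton works — e.g. {U2} leaves P2 open — so {U6} is the unique smallest valid adjustment set.

{U6}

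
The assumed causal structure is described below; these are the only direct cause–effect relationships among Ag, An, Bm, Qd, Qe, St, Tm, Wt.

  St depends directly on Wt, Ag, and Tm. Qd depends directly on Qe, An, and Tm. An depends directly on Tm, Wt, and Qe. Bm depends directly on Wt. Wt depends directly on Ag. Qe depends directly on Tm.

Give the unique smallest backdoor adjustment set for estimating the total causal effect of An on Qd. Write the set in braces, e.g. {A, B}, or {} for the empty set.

{Qe, Tm}

Variables eligible for adjustment (non-descendants of An, excluding An and Qd): {Ag, Bm, Qe, St, Tm, Wt}.
Backdoor paths from An to Qd:
  P1: An <- Tm -> Qe -> Qd
  P2: An <- Tm -> Qd
  P3: An <- Qe <- Tm -> Qd
  P4: An <- Qe -> Qd
  P5: An <- Wt <- Ag -> St <- Tm -> Qe -> Qd
  P6: An <- Wt <- Ag -> St <- Tm -> Qd
  P7: An <- Wt -> St <- Tm -> Qe -> Qd
  P8: An <- Wt -> St <- Tm -> Qd
The empty set is not sufficient: P1 (An <- Tm -> Qe -> Qd) has no collider blocking it and no conditioned non-collider, so it is open.
Try {Qe, Tm}:
  P1: blocked at fork node Tm ∈ conditioning set.
  P2: blocked at fork node Tm ∈ conditioning set.
  P3: blocked at chain node Qe ∈ conditioning set.
  P4: blocked at fork node Qe ∈ conditioning set.
  P5: blocked at collider St (neither it nor any descendant is in the conditioning set).
  P6: blocked at collider St (neither it nor any descendant is in the conditioning set).
  P7: blocked at collider St (neither it nor any descendant is in the conditioning set).
  P8: blocked at collider St (neither it nor any descendant is in the conditioning set).
{Qe, Tm} contains no descendant of An and blocks every backdoor path.
Every element of {Qe, Tm} is needed (dropping Qe leaves P4 open; dropping Tm leaves P2 open), so no proper subset is valid.
Among all size-2 subsets of the eligible variables, only {Qe, Tm} blocks every backdoor path, so it is the unique smallest valid adjustment set.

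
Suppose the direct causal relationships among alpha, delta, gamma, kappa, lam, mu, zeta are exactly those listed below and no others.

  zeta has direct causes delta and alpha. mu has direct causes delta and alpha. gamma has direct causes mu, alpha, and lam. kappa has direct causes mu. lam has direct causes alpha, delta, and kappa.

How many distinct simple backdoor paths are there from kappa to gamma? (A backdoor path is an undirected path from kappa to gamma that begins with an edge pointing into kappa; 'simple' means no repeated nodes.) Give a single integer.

A backdoor path from kappa to gamma is any simple undirected path whose first edge points into kappa (i.e. leaves kappa via a parent).
Parents of kappa: {mu}.
Enumerating:
  P1: kappa <- mu <- alpha -> zeta <- delta -> lam -> gamma
  P2: kappa <- mu <- alpha -> lam -> gamma
  P3: kappa <- mu <- alpha -> gamma
  P4: kappa <- mu <- delta -> zeta <- alpha -> lam -> gamma
  P5: kappa <- mu <- delta -> zeta <- alpha -> gamma
  P6: kappa <- mu <- delta -> lam <- alpha -> gamma
  P7: kappa <- mu <- delta -> lam -> gamma
  P8: kappa <- mu -> gamma
That exhausts the simple backdoor paths. Count: 8.

8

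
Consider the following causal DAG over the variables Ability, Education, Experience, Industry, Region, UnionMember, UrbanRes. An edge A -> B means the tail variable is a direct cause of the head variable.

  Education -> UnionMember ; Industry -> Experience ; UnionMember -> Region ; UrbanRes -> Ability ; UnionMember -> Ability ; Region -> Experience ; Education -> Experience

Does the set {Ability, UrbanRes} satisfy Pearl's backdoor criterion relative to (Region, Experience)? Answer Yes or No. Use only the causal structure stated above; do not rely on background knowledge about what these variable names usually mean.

No

Backdoor paths from Region to Experience (paths whose first edge points into Region):
  P1: Region <- UnionMember <- Education -> Experience
Condition 1 (no descendant of Region in the set): holds — descendants of Region are {Experience}; none are in {Ability, UrbanRes}.
Condition 2 (every backdoor path blocked by {Ability, UrbanRes}):
  P1: open — no interior node is in the conditioning set.
{Ability, UrbanRes} does not satisfy the backdoor criterion.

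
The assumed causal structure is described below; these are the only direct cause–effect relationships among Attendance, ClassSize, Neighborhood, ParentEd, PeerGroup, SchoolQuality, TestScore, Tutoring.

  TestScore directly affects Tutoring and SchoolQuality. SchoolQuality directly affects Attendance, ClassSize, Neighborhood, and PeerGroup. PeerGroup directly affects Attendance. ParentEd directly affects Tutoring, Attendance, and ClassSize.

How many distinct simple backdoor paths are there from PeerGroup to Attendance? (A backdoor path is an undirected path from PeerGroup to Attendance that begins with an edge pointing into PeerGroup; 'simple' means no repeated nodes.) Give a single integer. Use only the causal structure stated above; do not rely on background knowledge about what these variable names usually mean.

A backdoor path from PeerGroup to Attendance is any simple undirected path whose first edge points into PeerGroup (i.e. leaves PeerGroup via a parent).
Parents of PeerGroup: {SchoolQuality}.
Enumerating:
  P1: PeerGroup <- SchoolQuality <- TestScore -> Tutoring <- ParentEd -> Attendance
  P2: PeerGroup <- SchoolQuality -> ClassSize <- ParentEd -> Attendance
  P3: PeerGroup <- SchoolQuality -> Attendance
That exhausts the simple backdoor paths. Count: 3.

3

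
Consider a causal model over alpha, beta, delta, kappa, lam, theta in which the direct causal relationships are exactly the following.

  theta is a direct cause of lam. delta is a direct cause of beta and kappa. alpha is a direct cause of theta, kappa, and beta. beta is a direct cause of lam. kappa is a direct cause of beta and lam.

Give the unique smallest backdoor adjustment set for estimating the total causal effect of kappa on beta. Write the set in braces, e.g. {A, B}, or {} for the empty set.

Variables eligible for adjustment (non-descendants of kappa, excluding kappa and beta): {alpha, delta, theta}.
Backdoor paths from kappa to beta:
  P1: kappa <- delta -> beta
  P2: kappa <- alpha -> beta
  P3: kappa <- alpha -> theta -> lam <- beta
The empty set is not sufficient: P1 (kappa <- delta -> beta) has no collider blocking it and no conditioned non-collider, so it is open.
Try {alpha, delta}:
  P1: blocked at fork node delta ∈ conditioning set.
  P2: blocked at fork node alpha ∈ conditioning set.
  P3: blocked at fork node alpha ∈ conditioning set.
{alpha, delta} contains no descendant of kappa and blocks every backdoor path.
Every element of {alpha, delta} is needed (dropping alpha leaves P2 open; dropping delta leaves P1 open), so no proper subset is valid.
Among all size-2 subsets of the eligible variables, only {alpha, delta} blocks every backdoor path, so it is the unique smallest valid adjustment set.

{alpha, delta}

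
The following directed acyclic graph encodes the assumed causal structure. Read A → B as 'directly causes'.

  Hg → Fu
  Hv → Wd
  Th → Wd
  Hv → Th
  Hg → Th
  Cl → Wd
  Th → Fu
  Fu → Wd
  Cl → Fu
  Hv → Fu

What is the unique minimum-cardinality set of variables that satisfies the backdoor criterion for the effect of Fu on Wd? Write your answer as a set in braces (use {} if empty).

{Cl, Hv, Th}

Variables eligible for adjustment (non-descendants of Fu, excluding Fu and Wd): {Cl, Hg, Hv, Th}.
Backdoor paths from Fu to Wd:
  P1: Fu <- Hv -> Th -> Wd
  P2: Fu <- Hv -> Wd
  P3: Fu <- Cl -> Wd
  P4: Fu <- Hg -> Th <- Hv -> Wd
  P5: Fu <- Hg -> Th -> Wd
  P6: Fu <- Th <- Hv -> Wd
  P7: Fu <- Th -> Wd
The empty set is not sufficient: P1 (Fu <- Hv -> Th -> Wd) has no collider blocking it and no conditioned non-collider, so it is open.
Try {Cl, Hv, Th}:
  P1: blocked at fork node Hv ∈ conditioning set.
  P2: blocked at fork node Hv ∈ conditioning set.
  P3: blocked at fork node Cl ∈ conditioning set.
  P4: blocked at fork node Hv ∈ conditioning set.
  P5: blocked at chain node Th ∈ conditioning set.
  P6: blocked at chain node Th ∈ conditioning set.
  P7: blocked at fork node Th ∈ conditioning set.
{Cl, Hv, Th} contains no descendant of Fu and blocks every backdoor path.
Every element of {Cl, Hv, Th} is needed (dropping Cl leaves P3 open; dropping Hv leaves P2 open; dropping Th leaves P5 open), so no proper subset is valid.
Among all size-3 subsets of the eligible variables, only {Cl, Hv, Th} blocks every backdoor path, so it is the unique smallest valid adjustment set.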